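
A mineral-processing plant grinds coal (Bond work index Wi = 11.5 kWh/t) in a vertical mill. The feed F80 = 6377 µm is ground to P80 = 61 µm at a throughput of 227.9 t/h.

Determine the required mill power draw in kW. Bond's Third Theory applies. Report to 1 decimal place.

Bond:  W = 10 Wi (1/√P − 1/√F)
W = 10·11.5·(1/√61 − 1/√6377) = 10·11.5·(0.115514) = 13.2842 kWh/t
Mill draw = 13.2842 × 227.9 = 3027.5 kW

P = 3027.5 kW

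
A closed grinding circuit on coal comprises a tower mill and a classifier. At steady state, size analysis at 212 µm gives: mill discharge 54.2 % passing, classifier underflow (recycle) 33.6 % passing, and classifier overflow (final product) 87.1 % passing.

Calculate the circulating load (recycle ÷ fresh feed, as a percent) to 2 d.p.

CL = 159.71 %

Let r = R/F. Size balance at 212 µm:
Fd + Rd = Ru + Fo ⇒ R/F = (o−d)/(d−u)
r = (87.1 − 54.2)/(54.2 − 33.6) = 32.9/20.6 = 1.5971
CL = 100·r = 159.71 %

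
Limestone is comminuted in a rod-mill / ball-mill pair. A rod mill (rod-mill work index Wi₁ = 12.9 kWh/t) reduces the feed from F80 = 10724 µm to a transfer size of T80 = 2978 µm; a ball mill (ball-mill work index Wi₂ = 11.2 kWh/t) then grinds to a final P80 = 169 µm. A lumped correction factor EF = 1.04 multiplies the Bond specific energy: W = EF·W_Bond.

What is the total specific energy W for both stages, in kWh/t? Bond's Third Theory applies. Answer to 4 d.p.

W = 7.9885 kWh/t

W = 10·Wi·[P80^(−½) − F80^(−½)]
Stage 1 (10724→2978 µm, Wi₁=12.9): W₁ = 10·12.9·(0.018325 − 0.009657) = 1.1182 kWh/t
Stage 2 (2978→169 µm, Wi₂=11.2): W₂ = 10·11.2·(0.076923 − 0.018325) = 6.5630 kWh/t
W = W₁ + W₂ = 1.1182 + 6.5630 = 7.6812 kWh/t
With EF = 1.04: W = 7.6812·1.04 = 7.9885 kWh/t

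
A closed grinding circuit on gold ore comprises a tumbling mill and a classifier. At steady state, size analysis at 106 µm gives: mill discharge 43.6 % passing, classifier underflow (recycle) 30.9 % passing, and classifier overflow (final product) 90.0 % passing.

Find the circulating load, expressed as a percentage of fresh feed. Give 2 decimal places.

CL = 365.35 %

Mass balance on the −106 µm fraction:
(1+r)·d = r·u + o ⇒ r = (o−d)/(d−u)
r = (90.0 − 43.6)/(43.6 − 30.9) = 46.4/12.7 = 3.6535
CL = 100·r = 365.35 %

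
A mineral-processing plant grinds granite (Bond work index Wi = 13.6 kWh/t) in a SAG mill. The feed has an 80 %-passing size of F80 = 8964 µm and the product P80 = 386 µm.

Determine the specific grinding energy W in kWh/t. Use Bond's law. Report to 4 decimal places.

W = 10·Wi·(P80^(-½) − F80^(-½))
1/√386 = 0.050899;  1/√8964 = 0.010562
W = 10·13.6·(0.050899 − 0.010562) = 5.4858 kWh/t

W = 5.4858 kWh/t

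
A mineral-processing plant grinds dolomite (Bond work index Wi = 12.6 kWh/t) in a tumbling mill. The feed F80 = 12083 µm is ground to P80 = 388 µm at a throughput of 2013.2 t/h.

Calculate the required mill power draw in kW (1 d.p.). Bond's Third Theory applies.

Bond:  W = 10 Wi (1/√P − 1/√F)
W = 10·12.6·(1/√388 − 1/√12083) = 10·12.6·(0.041670) = 5.2504 kWh/t
P = W·T = 5.2504·2013.2 = 10570.1 kW

P = 10570.1 kW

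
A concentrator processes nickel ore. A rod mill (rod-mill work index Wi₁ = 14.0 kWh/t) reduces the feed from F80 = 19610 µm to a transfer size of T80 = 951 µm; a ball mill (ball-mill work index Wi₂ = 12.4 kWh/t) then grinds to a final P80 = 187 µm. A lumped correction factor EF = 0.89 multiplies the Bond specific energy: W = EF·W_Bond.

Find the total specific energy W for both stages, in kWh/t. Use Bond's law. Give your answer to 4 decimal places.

W = 7.6423 kWh/t

W = 10 Wi (P80^-0.5 − F80^-0.5)
Stage 1 (19610→951 µm, Wi₁=14.0): W₁ = 10·14.0·(0.032427 − 0.007141) = 3.5401 kWh/t
Stage 2 (951→187 µm, Wi₂=12.4): W₂ = 10·12.4·(0.073127 − 0.032427) = 5.0468 kWh/t
W = W₁ + W₂ = 3.5401 + 5.0468 = 8.5869 kWh/t
With EF = 0.89: W = 8.5869·0.89 = 7.6423 kWh/t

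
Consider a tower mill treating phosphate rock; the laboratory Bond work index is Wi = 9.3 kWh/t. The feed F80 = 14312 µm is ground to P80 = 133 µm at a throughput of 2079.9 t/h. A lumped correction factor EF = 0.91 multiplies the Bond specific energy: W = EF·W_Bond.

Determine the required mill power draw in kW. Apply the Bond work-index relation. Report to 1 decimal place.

Bond:  W = 10 Wi (1/√P − 1/√F)
W = 10·9.3·(1/√133 − 1/√14312) = 10·9.3·(0.078352) = 7.2867 kWh/t
With EF = 0.91: W = 7.2867·0.91 = 6.6309 kWh/t
P = W·T = 6.6309·2079.9 = 13791.7 kW

P = 13791.7 kW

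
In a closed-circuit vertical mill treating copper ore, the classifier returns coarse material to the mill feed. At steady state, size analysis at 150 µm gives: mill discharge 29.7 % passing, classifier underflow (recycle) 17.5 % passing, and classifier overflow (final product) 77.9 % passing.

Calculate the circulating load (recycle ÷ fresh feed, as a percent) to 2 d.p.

Classifier node, passing 150 µm:
r = (o − d)/(d − u)
r = (77.9 − 29.7)/(29.7 − 17.5) = 48.2/12.2 = 3.9508
CL = 100·r = 395.08 %

CL = 395.08 %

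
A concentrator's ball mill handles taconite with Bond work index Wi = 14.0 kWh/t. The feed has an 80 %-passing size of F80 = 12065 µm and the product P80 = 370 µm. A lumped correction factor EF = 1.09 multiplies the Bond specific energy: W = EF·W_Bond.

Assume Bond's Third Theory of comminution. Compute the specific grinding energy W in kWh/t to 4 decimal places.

W = 6.5440 kWh/t

W = 10 Wi / √P80 − 10 Wi / √F80
1/√370 = 0.051988;  1/√12065 = 0.009104
W = 10·14.0·(0.051988 − 0.009104) = 6.0037 kWh/t
Apply correction: 6.0037 × 1.09 = 6.5440 kWh/t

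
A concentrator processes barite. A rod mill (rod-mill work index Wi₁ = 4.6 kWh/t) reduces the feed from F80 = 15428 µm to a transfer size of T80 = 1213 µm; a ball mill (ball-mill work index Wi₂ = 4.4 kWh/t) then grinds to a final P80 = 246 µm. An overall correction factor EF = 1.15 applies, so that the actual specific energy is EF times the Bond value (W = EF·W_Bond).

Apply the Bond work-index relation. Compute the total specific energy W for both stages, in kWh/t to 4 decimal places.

W = 2.8663 kWh/t

W = 10 Wi (1/√P80 − 1/√F80)  [Bond]
Stage 1 (15428→1213 µm, Wi₁=4.6): W₁ = 10·4.6·(0.028712 − 0.008051) = 0.9504 kWh/t
Stage 2 (1213→246 µm, Wi₂=4.4): W₂ = 10·4.4·(0.063758 − 0.028712) = 1.5420 kWh/t
W = W₁ + W₂ = 0.9504 + 1.5420 = 2.4924 kWh/t
Apply correction: 2.4924 × 1.15 = 2.8663 kWh/t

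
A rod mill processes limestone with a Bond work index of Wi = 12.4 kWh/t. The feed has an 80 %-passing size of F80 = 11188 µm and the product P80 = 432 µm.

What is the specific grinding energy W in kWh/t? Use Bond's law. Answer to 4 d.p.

W = 4.7936 kWh/t

W = 10 Wi (P80^-0.5 − F80^-0.5)
1/√432 = 0.048113;  1/√11188 = 0.009454
W = 10·12.4·(0.048113 − 0.009454) = 4.7936 kWh/t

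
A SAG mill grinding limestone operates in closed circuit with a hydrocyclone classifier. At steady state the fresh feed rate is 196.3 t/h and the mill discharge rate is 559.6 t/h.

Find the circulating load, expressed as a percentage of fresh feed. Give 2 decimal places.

M = F + R at steady state, so:
R = M − F = 559.6 − 196.3 = 363.3 t/h
CL = 100·R/F = 100·363.3/196.3 = 185.07 %

CL = 185.07 %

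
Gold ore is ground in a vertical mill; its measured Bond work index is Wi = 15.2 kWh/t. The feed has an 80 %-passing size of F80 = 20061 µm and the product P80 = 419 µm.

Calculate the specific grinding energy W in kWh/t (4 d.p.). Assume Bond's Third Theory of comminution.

W = 10·Wi·(P80^(-½) − F80^(-½))
1/√419 = 0.048853;  1/√20061 = 0.007060
W = 10·15.2·(0.048853 − 0.007060) = 6.3525 kWh/t

W = 6.3525 kWh/t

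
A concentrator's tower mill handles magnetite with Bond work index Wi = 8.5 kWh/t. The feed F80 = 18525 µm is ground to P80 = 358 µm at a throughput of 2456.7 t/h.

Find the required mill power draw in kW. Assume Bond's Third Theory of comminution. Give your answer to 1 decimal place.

P = 9502.2 kW

W = 10 Wi (1/√P80 − 1/√F80)  [Bond]
W = 10·8.5·(1/√358 − 1/√18525) = 10·8.5·(0.045504) = 3.8679 kWh/t
Power = W × throughput = 3.8679 kWh/t × 2456.7 t/h = 9502.2 kW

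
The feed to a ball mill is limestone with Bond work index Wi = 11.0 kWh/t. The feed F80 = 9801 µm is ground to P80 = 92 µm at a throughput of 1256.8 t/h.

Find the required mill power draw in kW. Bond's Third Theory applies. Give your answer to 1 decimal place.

P = 13016.9 kW

W_Bond = 10·Wi·(1/√P₈₀ − 1/√F₈₀)
W = 10·11.0·(1/√92 − 1/√9801) = 10·11.0·(0.094156) = 10.3572 kWh/t
P_mill = W·ṁ = 10.3572·1256.8 = 13016.9 kW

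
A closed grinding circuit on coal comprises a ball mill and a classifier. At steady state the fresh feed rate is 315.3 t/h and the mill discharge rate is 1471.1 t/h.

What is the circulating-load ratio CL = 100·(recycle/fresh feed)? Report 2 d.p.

M = F + R at steady state, so:
R = M − F = 1471.1 − 315.3 = 1155.8 t/h
CL = 100·R/F = 100·1155.8/315.3 = 366.57 %

CL = 366.57 %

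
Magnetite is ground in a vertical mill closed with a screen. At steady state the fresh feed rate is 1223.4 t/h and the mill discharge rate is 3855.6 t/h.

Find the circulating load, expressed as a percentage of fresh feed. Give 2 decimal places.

M = F + R at steady state, so:
R = M − F = 3855.6 − 1223.4 = 2632.2 t/h
CL = 100·R/F = 100·2632.2/1223.4 = 215.15 %

CL = 215.15 %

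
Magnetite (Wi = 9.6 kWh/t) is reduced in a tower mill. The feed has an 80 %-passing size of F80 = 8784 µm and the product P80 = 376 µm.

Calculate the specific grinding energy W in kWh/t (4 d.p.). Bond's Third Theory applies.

W = 10 Wi / √P80 − 10 Wi / √F80
1/√376 = 0.051571;  1/√8784 = 0.010670
W = 10·9.6·(0.051571 − 0.010670) = 3.9265 kWh/t

W = 3.9265 kWh/t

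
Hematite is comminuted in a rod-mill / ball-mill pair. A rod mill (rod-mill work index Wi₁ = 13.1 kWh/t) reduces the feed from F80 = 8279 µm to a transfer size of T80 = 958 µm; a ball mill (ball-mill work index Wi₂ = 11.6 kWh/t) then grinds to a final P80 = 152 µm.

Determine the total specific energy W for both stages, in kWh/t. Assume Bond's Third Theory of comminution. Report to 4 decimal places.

W = 10·Wi·(P80^(-½) − F80^(-½))
Stage 1 (8279→958 µm, Wi₁=13.1): W₁ = 10·13.1·(0.032309 − 0.010990) = 2.7927 kWh/t
Stage 2 (958→152 µm, Wi₂=11.6): W₂ = 10·11.6·(0.081111 − 0.032309) = 5.6611 kWh/t
W = W₁ + W₂ = 2.7927 + 5.6611 = 8.4537 kWh/t

W = 8.4537 kWh/t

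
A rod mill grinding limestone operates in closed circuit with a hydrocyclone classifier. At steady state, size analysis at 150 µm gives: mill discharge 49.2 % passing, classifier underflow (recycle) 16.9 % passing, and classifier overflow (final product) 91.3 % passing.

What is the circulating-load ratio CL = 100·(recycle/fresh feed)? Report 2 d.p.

Mass balance on the −150 µm fraction:
(1+r)d = ru + o → r = (o−d)/(d−u)
r = (91.3 − 49.2)/(49.2 − 16.9) = 42.1/32.3 = 1.3034
CL = 100·r = 130.34 %

CL = 130.34 %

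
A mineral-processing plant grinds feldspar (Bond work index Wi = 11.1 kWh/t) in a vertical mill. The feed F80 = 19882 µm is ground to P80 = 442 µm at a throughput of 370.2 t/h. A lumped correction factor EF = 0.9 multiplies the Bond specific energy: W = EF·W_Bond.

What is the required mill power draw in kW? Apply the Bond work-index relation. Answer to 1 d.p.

P = 1496.8 kW

W = 10 Wi / √P80 − 10 Wi / √F80
W = 10·11.1·(1/√442 − 1/√19882) = 10·11.1·(0.040473) = 4.4925 kWh/t
W_actual = 0.9 × 4.4925 = 4.0433 kWh/t
Power = W × throughput = 4.0433 kWh/t × 370.2 t/h = 1496.8 kW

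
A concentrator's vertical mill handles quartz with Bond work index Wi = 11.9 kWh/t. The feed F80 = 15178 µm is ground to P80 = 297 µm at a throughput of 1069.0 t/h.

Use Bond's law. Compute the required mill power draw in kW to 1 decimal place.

P = 6349.0 kW

W = 10·Wi·(P80^(-½) − F80^(-½))
W = 10·11.9·(1/√297 − 1/√15178) = 10·11.9·(0.049909) = 5.9392 kWh/t
P_mill = W·ṁ = 5.9392·1069.0 = 6349.0 kW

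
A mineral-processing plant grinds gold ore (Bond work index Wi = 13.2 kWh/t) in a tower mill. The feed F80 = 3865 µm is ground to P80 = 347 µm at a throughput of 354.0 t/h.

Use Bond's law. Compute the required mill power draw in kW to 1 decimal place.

Bond:  W = 10 Wi (1/√P − 1/√F)
W = 10·13.2·(1/√347 − 1/√3865) = 10·13.2·(0.037598) = 4.9629 kWh/t
Mill draw = 4.9629 × 354.0 = 1756.9 kW

P = 1756.9 kW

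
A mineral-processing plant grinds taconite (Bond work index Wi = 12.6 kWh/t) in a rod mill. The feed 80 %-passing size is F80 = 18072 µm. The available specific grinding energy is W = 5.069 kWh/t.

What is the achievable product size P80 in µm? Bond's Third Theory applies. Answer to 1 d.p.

W = 10 Wi (1/√P80 − 1/√F80)  [Bond]
P80^(−½) = W/(10 Wi) + F80^(−½)
  = 5.0690/(10·12.6) + 1/√18072 = 0.040230 + 0.007439 = 0.047669
P80 = (1/0.047669)² = 20.9781² = 440.08 µm

P80 = 440.1 µm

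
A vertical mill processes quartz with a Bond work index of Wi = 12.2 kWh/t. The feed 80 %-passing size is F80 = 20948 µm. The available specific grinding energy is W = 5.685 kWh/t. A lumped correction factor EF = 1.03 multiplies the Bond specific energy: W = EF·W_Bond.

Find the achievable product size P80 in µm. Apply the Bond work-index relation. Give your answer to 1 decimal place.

P80 = 367.7 µm

W_Bond = 10·Wi·(1/√P₈₀ − 1/√F₈₀)
W_Bond = W / EF = 5.685 / 1.03 = 5.5194 kWh/t
1/√P80 = 1/√F80 + W_Bond/(10·Wi)
  = 5.5194/(10·12.2) + 1/√20948 = 0.045241 + 0.006909 = 0.052150
P80 = (1/0.052150)² = 19.1753² = 367.69 µm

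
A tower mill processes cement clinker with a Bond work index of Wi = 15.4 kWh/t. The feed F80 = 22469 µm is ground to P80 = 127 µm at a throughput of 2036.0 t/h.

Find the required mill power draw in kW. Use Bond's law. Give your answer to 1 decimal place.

P = 25730.8 kW

W_Bond = 10·Wi·(1/√P₈₀ − 1/√F₈₀)
W = 10·15.4·(1/√127 − 1/√22469) = 10·15.4·(0.082064) = 12.6379 kWh/t
Mill draw = 12.6379 × 2036.0 = 25730.8 kW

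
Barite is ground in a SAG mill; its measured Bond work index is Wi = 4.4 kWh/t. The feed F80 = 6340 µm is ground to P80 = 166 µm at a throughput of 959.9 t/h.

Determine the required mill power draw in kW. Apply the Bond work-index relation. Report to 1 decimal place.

P = 2747.7 kW

W = 10·Wi·(P80^(-½) − F80^(-½))
W = 10·4.4·(1/√166 − 1/√6340) = 10·4.4·(0.065056) = 2.8625 kWh/t
Power = W × throughput = 2.8625 kWh/t × 959.9 t/h = 2747.7 kW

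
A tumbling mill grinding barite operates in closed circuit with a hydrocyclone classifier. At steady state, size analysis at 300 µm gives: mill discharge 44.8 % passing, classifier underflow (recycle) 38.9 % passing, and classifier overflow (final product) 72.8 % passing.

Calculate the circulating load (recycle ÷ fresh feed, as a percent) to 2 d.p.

CL = 474.58 %

Classifier node, passing 300 µm:
(1+r)·d = r·u + o ⇒ r = (o−d)/(d−u)
r = (72.8 − 44.8)/(44.8 − 38.9) = 28.0/5.9 = 4.7458
CL = 100·r = 474.58 %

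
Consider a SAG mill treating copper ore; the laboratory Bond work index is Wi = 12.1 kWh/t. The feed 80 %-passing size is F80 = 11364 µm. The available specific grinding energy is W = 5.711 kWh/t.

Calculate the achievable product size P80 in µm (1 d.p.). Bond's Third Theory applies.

W = 10 Wi (1/√P80 − 1/√F80)  [Bond]
P80^-0.5 = F80^-0.5 + W/(10 Wi)
  = 5.7110/(10·12.1) + 1/√11364 = 0.047198 + 0.009381 = 0.056579
P80 = (1/0.056579)² = 17.6744² = 312.38 µm

P80 = 312.4 µm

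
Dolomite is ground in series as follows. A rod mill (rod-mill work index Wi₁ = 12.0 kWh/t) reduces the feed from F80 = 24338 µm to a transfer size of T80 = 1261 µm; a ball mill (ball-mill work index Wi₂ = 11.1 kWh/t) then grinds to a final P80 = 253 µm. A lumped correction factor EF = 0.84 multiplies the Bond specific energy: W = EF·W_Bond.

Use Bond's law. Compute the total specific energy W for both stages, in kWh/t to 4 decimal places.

W = 5.4287 kWh/t

W = 10 Wi (P80^-0.5 − F80^-0.5)
Stage 1 (24338→1261 µm, Wi₁=12.0): W₁ = 10·12.0·(0.028161 − 0.006410) = 2.6101 kWh/t
Stage 2 (1261→253 µm, Wi₂=11.1): W₂ = 10·11.1·(0.062869 − 0.028161) = 3.8527 kWh/t
W = W₁ + W₂ = 2.6101 + 3.8527 = 6.4628 kWh/t
W_actual = 0.84 × 6.4628 = 5.4287 kWh/t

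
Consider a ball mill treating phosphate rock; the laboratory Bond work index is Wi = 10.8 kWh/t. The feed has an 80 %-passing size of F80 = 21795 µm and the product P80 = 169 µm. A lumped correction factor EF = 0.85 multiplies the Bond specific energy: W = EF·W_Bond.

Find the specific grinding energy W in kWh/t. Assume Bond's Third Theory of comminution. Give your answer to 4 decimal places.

W = 6.4397 kWh/t

W = 10 Wi / √P80 − 10 Wi / √F80
1/√169 = 0.076923;  1/√21795 = 0.006774
W = 10·10.8·(0.076923 − 0.006774) = 7.5761 kWh/t
Corrected W = EF·W_Bond = 0.85·7.5761 = 6.4397 kWh/t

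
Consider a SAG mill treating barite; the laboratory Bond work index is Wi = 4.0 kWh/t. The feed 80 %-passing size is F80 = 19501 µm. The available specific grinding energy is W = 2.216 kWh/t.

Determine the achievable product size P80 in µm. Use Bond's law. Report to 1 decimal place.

P80 = 255.5 µm

W = 10 Wi (1/√P80 − 1/√F80)  [Bond]
P80^(−½) = W/(10 Wi) + F80^(−½)
  = 2.2160/(10·4.0) + 1/√19501 = 0.055400 + 0.007161 = 0.062561
P80 = (1/0.062561)² = 15.9844² = 255.50 µm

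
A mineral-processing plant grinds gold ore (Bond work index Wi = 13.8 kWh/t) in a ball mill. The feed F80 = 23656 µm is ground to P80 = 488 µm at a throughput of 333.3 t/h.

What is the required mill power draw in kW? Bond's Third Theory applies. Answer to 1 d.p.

W = 10·Wi·(P80^(-½) − F80^(-½))
W = 10·13.8·(1/√488 − 1/√23656) = 10·13.8·(0.038766) = 5.3497 kWh/t
Power = W × throughput = 5.3497 kWh/t × 333.3 t/h = 1783.1 kW

P = 1783.1 kW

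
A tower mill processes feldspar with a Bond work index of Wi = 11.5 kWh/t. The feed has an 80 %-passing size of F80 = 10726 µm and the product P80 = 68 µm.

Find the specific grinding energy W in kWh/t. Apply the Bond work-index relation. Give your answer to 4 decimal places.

W = 10 Wi (P80^-0.5 − F80^-0.5)
1/√68 = 0.121268;  1/√10726 = 0.009656
W = 10·11.5·(0.121268 − 0.009656) = 12.8354 kWh/t

W = 12.8354 kWh/t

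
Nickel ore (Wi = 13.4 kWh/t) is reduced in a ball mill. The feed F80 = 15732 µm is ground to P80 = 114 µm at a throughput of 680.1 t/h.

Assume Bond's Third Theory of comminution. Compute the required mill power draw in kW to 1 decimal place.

P = 7808.8 kW

W_Bond = 10·Wi·(1/√P₈₀ − 1/√F₈₀)
W = 10·13.4·(1/√114 − 1/√15732) = 10·13.4·(0.085686) = 11.4819 kWh/t
Power = W × throughput = 11.4819 kWh/t × 680.1 t/h = 7808.8 kW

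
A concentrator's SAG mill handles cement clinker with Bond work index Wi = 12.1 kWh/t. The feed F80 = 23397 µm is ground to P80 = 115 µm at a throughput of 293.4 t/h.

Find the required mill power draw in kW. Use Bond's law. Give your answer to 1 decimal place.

P = 3078.4 kW

W = 10 Wi (1/√P80 − 1/√F80)  [Bond]
W = 10·12.1·(1/√115 − 1/√23397) = 10·12.1·(0.086713) = 10.4923 kWh/t
P = W·T = 10.4923·293.4 = 3078.4 kW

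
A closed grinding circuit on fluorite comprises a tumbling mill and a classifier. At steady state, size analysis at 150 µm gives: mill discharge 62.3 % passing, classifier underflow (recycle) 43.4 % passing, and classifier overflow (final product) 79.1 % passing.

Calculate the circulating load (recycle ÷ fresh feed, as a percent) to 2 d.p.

Classifier node, passing 150 µm:
(1+r)·d = r·u + o ⇒ r = (o−d)/(d−u)
r = (79.1 − 62.3)/(62.3 − 43.4) = 16.8/18.9 = 0.8889
CL = 100·r = 88.89 %

CL = 88.89 %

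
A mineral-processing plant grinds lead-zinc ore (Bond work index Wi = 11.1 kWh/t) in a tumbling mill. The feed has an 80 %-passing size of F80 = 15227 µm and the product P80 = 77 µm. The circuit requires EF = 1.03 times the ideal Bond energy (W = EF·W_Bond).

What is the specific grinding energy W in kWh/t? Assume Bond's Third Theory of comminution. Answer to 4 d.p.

Bond:  W = 10 Wi (1/√P − 1/√F)
1/√77 = 0.113961;  1/√15227 = 0.008104
W = 10·11.1·(0.113961 − 0.008104) = 11.7501 kWh/t
W_actual = 1.03 × 11.7501 = 12.1026 kWh/t

W = 12.1026 kWh/t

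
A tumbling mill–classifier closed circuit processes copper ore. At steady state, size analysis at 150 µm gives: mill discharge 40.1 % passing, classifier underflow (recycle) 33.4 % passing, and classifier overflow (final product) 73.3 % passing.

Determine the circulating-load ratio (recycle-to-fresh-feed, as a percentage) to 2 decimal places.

CL = 495.52 %

Let r = R/F. Size balance at 150 µm:
d + r·d = r·u + o → r(d−u) = o−d
r = (73.3 − 40.1)/(40.1 − 33.4) = 33.2/6.7 = 4.9552
CL = 100·r = 495.52 %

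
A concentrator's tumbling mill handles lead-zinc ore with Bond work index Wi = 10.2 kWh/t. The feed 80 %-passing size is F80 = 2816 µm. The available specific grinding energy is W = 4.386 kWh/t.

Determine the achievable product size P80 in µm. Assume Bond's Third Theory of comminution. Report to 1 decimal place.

P80 = 261.5 µm

W = 10 Wi (P80^-0.5 − F80^-0.5)
P80^(−½) = W/(10 Wi) + F80^(−½)
  = 4.3860/(10·10.2) + 1/√2816 = 0.043000 + 0.018844 = 0.061844
P80 = (1/0.061844)² = 16.1696² = 261.46 µm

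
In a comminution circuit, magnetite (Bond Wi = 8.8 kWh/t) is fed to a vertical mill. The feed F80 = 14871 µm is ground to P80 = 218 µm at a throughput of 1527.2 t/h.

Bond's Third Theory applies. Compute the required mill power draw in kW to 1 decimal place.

W_Bond = 10·Wi·(1/√P₈₀ − 1/√F₈₀)
W = 10·8.8·(1/√218 − 1/√14871) = 10·8.8·(0.059528) = 5.2385 kWh/t
Power = W × throughput = 5.2385 kWh/t × 1527.2 t/h = 8000.2 kW

P = 8000.2 kW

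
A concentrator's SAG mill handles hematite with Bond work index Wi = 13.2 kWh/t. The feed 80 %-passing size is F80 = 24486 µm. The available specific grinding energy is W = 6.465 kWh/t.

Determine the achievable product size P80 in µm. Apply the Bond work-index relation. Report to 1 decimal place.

Bond: W = 10·Wi·(1/√P80 − 1/√F80)
⇒ 1/√P80 = W/(10 Wi) + 1/√F80
  = 6.4650/(10·13.2) + 1/√24486 = 0.048977 + 0.006391 = 0.055368
P80 = (1/0.055368)² = 18.0610² = 326.20 µm

P80 = 326.2 µm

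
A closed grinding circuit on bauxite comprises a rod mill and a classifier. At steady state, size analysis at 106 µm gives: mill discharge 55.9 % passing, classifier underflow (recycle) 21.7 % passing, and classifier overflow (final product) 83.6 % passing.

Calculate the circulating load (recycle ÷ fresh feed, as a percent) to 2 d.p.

Balance %-passing 106 µm (r = R/F):
r = (o − d)/(d − u)
r = (83.6 − 55.9)/(55.9 − 21.7) = 27.7/34.2 = 0.8099
CL = 100·r = 80.99 %

CL = 80.99 %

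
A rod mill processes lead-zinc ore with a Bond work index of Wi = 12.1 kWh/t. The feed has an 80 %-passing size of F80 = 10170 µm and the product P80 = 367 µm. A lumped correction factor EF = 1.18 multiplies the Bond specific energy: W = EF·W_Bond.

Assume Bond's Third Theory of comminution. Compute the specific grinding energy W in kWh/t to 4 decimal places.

W = 6.0372 kWh/t

W = 10 Wi / √P80 − 10 Wi / √F80
1/√367 = 0.052200;  1/√10170 = 0.009916
W = 10·12.1·(0.052200 − 0.009916) = 5.1163 kWh/t
With EF = 1.18: W = 5.1163·1.18 = 6.0372 kWh/t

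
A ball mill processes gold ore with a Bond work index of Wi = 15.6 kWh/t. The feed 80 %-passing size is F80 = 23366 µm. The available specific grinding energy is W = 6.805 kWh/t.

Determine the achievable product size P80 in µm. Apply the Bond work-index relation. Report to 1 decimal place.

W_Bond = 10·Wi·(1/√P₈₀ − 1/√F₈₀)
P80^(−½) = W/(10 Wi) + F80^(−½)
  = 6.8050/(10·15.6) + 1/√23366 = 0.043622 + 0.006542 = 0.050164
P80 = (1/0.050164)² = 19.9347² = 397.39 µm

P80 = 397.4 µm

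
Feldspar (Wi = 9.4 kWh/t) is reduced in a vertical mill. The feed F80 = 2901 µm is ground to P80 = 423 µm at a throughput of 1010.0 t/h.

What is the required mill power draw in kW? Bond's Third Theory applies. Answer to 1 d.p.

P = 2853.5 kW

W = 10·Wi·(P80^(-½) − F80^(-½))
W = 10·9.4·(1/√423 − 1/√2901) = 10·9.4·(0.030055) = 2.8252 kWh/t
Power = W × throughput = 2.8252 kWh/t × 1010.0 t/h = 2853.5 kW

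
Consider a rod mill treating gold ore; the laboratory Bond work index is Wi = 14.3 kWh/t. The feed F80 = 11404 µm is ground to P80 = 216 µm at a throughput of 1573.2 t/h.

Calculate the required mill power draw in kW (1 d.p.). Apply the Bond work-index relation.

P = 13200.5 kW

Bond: W = 10·Wi·(1/√P80 − 1/√F80)
W = 10·14.3·(1/√216 − 1/√11404) = 10·14.3·(0.058677) = 8.3908 kWh/t
Mill draw = 8.3908 × 1573.2 = 13200.5 kW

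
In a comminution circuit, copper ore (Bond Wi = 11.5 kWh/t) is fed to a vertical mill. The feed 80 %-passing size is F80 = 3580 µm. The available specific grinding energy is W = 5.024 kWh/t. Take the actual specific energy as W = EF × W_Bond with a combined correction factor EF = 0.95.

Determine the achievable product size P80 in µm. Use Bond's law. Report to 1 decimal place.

Bond: W = 10·Wi·(1/√P80 − 1/√F80)
W_Bond = W / EF = 5.024 / 0.95 = 5.2884 kWh/t
⇒ 1/√P80 = W_Bond/(10·Wi) + 1/√F80
  = 5.2884/(10·11.5) + 1/√3580 = 0.045986 + 0.016713 = 0.062699
P80 = (1/0.062699)² = 15.9491² = 254.37 µm

P80 = 254.4 µm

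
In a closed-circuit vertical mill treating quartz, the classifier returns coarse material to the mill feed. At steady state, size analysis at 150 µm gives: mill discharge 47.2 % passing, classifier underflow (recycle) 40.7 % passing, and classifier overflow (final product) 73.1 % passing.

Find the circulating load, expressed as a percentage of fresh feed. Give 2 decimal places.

CL = 398.46 %

Let r = R/F. Size balance at 150 µm:
(1+r)d = ru + o → r = (o−d)/(d−u)
r = (73.1 − 47.2)/(47.2 − 40.7) = 25.9/6.5 = 3.9846
CL = 100·r = 398.46 %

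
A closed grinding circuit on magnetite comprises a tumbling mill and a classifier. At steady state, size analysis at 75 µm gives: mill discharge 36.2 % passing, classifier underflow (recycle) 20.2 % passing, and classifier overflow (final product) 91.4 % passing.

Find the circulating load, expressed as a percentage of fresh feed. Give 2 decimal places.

Let r = R/F. Size balance at 75 µm:
(1+r)·d = r·u + o ⇒ r = (o−d)/(d−u)
r = (91.4 − 36.2)/(36.2 − 20.2) = 55.2/16.0 = 3.4500
CL = 100·r = 345.00 %

CL = 345.00 %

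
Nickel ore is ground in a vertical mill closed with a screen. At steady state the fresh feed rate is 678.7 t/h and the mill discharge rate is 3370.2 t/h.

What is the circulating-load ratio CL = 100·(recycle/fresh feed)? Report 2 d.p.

CL = 396.57 %

Steady state: M = F + R.
R = M − F = 3370.2 − 678.7 = 2691.5 t/h
CL = 100·R/F = 100·2691.5/678.7 = 396.57 %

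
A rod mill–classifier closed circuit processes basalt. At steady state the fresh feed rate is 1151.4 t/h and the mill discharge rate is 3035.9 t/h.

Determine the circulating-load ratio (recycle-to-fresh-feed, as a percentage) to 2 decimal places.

CL = 163.67 %

Steady state: M = F + R.
R = M − F = 3035.9 − 1151.4 = 1884.5 t/h
CL = 100·R/F = 100·1884.5/1151.4 = 163.67 %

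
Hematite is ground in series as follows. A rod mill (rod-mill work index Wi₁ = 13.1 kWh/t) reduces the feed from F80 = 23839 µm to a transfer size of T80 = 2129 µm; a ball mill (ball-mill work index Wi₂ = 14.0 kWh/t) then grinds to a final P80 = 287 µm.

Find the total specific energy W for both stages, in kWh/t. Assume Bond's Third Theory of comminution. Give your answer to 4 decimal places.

W = 7.2204 kWh/t

W_Bond = 10·Wi·(1/√P₈₀ − 1/√F₈₀)
Stage 1 (23839→2129 µm, Wi₁=13.1): W₁ = 10·13.1·(0.021673 − 0.006477) = 1.9907 kWh/t
Stage 2 (2129→287 µm, Wi₂=14.0): W₂ = 10·14.0·(0.059028 − 0.021673) = 5.2298 kWh/t
W = W₁ + W₂ = 1.9907 + 5.2298 = 7.2204 kWh/t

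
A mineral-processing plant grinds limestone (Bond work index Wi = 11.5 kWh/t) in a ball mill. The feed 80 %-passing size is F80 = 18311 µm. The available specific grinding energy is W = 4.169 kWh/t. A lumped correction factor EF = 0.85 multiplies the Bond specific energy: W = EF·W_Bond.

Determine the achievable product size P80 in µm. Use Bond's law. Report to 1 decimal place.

Bond: W = 10·Wi·(1/√P80 − 1/√F80)
W_Bond = W / EF = 4.169 / 0.85 = 4.9047 kWh/t
⇒ 1/√P80 = W_Bond/(10 Wi) + 1/√F80
  = 4.9047/(10·11.5) + 1/√18311 = 0.042650 + 0.007390 = 0.050040
P80 = (1/0.050040)² = 19.9842² = 399.37 µm

P80 = 399.4 µm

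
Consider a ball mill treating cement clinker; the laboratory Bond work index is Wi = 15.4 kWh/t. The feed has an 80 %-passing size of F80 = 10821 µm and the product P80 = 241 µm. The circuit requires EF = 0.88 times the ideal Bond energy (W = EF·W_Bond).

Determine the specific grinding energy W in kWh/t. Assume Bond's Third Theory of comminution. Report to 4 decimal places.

W = 7.4268 kWh/t

Bond:  W = 10 Wi (1/√P − 1/√F)
1/√241 = 0.064416;  1/√10821 = 0.009613
W = 10·15.4·(0.064416 − 0.009613) = 8.4396 kWh/t
W_actual = 0.88 × 8.4396 = 7.4268 kWh/t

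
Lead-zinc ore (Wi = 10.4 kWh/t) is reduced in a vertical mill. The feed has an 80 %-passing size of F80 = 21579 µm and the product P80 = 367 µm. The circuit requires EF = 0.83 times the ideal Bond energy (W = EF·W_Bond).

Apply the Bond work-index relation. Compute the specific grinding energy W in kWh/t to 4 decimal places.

W = 10 Wi / √P80 − 10 Wi / √F80
1/√367 = 0.052200;  1/√21579 = 0.006807
W = 10·10.4·(0.052200 − 0.006807) = 4.7208 kWh/t
With EF = 0.83: W = 4.7208·0.83 = 3.9182 kWh/t

W = 3.9182 kWh/t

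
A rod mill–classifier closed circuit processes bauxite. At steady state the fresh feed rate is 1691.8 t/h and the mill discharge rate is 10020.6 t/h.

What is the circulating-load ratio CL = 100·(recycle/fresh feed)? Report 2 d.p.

CL = 492.30 %

Mill node: discharge = fresh + recycle.
R = M − F = 10020.6 − 1691.8 = 8328.8 t/h
CL = 100·R/F = 100·8328.8/1691.8 = 492.30 %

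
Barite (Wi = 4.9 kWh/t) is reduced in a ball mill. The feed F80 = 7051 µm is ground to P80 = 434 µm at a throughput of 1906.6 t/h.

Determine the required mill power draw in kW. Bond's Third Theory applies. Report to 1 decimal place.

W = 10 Wi / √P80 − 10 Wi / √F80
W = 10·4.9·(1/√434 − 1/√7051) = 10·4.9·(0.036093) = 1.7685 kWh/t
P = W·T = 1.7685·1906.6 = 3371.9 kW

P = 3371.9 kW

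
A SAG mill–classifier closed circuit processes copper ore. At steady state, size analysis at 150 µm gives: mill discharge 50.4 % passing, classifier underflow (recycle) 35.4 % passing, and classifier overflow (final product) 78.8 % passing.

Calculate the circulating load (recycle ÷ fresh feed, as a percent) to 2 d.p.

Let r = R/F. Size balance at 150 µm:
r = (o − d)/(d − u)
r = (78.8 − 50.4)/(50.4 − 35.4) = 28.4/15.0 = 1.8933
CL = 100·r = 189.33 %

CL = 189.33 %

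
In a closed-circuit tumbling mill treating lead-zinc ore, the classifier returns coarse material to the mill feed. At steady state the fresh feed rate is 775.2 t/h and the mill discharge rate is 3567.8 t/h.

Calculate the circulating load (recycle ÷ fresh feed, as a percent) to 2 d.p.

Discharge = new feed + return, hence
R = M − F = 3567.8 − 775.2 = 2792.6 t/h
CL = 100·R/F = 100·2792.6/775.2 = 360.24 %

CL = 360.24 %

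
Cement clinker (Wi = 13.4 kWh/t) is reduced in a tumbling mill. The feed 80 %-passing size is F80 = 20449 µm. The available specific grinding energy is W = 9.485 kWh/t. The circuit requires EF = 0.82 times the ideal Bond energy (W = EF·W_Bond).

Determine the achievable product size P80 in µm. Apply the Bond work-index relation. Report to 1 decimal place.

W = 10 Wi (P80^-0.5 − F80^-0.5)
W_Bond = W / EF = 9.485 / 0.82 = 11.5671 kWh/t
⇒ 1/√P80 = W_Bond/(10·Wi) + 1/√F80
  = 11.5671/(10·13.4) + 1/√20449 = 0.086321 + 0.006993 = 0.093314
P80 = (1/0.093314)² = 10.7165² = 114.84 µm

P80 = 114.8 µm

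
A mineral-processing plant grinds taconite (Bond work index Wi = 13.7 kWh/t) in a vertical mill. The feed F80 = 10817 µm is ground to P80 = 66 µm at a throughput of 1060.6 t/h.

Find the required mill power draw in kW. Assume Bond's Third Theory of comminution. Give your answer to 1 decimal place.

W = 10·Wi·(P80^(-½) − F80^(-½))
W = 10·13.7·(1/√66 − 1/√10817) = 10·13.7·(0.113477) = 15.5463 kWh/t
P_mill = W·ṁ = 15.5463·1060.6 = 16488.4 kW

P = 16488.4 kW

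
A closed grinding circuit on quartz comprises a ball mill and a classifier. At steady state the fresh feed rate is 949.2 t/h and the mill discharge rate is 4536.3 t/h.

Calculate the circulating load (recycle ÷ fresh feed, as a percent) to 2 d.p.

Discharge = new feed + return, hence
R = M − F = 4536.3 − 949.2 = 3587.1 t/h
CL = 100·R/F = 100·3587.1/949.2 = 377.91 %

CL = 377.91 %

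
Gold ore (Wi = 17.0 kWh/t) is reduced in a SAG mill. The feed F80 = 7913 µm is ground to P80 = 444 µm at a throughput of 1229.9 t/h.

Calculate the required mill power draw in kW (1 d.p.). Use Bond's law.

W = 10·Wi·[P80^(−½) − F80^(−½)]
W = 10·17.0·(1/√444 − 1/√7913) = 10·17.0·(0.036216) = 6.1568 kWh/t
Power = W × throughput = 6.1568 kWh/t × 1229.9 t/h = 7572.2 kW

P = 7572.2 kW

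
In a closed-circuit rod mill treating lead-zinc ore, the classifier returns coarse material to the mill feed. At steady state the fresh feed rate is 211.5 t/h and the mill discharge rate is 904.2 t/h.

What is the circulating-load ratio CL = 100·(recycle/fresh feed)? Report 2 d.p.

Mill node: discharge = fresh + recycle.
R = M − F = 904.2 − 211.5 = 692.7 t/h
CL = 100·R/F = 100·692.7/211.5 = 327.52 %

CL = 327.52 %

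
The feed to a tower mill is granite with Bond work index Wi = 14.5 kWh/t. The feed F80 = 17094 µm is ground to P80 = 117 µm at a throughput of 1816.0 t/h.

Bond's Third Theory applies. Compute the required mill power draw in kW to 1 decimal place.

W = 10 Wi (P80^-0.5 − F80^-0.5)
W = 10·14.5·(1/√117 − 1/√17094) = 10·14.5·(0.084801) = 12.2962 kWh/t
P_mill = W·ṁ = 12.2962·1816.0 = 22329.9 kW

P = 22329.9 kW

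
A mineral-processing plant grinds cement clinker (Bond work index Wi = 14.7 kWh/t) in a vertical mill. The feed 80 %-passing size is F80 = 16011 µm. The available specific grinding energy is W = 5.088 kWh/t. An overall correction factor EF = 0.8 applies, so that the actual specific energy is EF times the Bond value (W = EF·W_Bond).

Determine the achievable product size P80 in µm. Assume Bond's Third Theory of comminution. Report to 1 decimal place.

W = 10 Wi (1/√P80 − 1/√F80)  [Bond]
W_Bond = W / EF = 5.088 / 0.8 = 6.3600 kWh/t
P80^(−½) = W_Bond/(10 Wi) + F80^(−½)
  = 6.3600/(10·14.7) + 1/√16011 = 0.043265 + 0.007903 = 0.051168
P80 = (1/0.051168)² = 19.5434² = 381.94 µm

P80 = 381.9 µm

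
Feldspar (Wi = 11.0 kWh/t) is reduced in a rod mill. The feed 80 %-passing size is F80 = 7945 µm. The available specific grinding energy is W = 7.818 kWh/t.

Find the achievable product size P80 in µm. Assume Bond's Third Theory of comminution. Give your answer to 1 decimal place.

P80 = 147.7 µm

W = 10·Wi·[P80^(−½) − F80^(−½)]
1/√P80 = 1/√F80 + W/(10·Wi)
  = 7.8180/(10·11.0) + 1/√7945 = 0.071073 + 0.011219 = 0.082292
P80 = (1/0.082292)² = 12.1519² = 147.67 µm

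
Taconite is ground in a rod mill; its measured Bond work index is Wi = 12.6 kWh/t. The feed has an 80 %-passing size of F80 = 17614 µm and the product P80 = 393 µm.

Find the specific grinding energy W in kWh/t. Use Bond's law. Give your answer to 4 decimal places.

W = 5.4065 kWh/t

W = 10 Wi (1/√P80 − 1/√F80)  [Bond]
1/√393 = 0.050443;  1/√17614 = 0.007535
W = 10·12.6·(0.050443 − 0.007535) = 5.4065 kWh/t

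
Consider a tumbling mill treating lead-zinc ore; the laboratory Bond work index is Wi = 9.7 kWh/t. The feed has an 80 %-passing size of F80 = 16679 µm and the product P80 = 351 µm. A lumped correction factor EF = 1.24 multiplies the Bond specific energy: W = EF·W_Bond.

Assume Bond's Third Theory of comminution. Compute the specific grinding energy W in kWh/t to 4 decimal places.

W = 5.4887 kWh/t

W = 10 Wi / √P80 − 10 Wi / √F80
1/√351 = 0.053376;  1/√16679 = 0.007743
W = 10·9.7·(0.053376 − 0.007743) = 4.4264 kWh/t
With EF = 1.24: W = 4.4264·1.24 = 5.4887 kWh/t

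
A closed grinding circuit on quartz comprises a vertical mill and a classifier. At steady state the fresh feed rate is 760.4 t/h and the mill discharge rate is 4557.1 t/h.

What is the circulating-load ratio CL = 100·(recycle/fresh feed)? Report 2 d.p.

Discharge = new feed + return, hence
R = M − F = 4557.1 − 760.4 = 3796.7 t/h
CL = 100·R/F = 100·3796.7/760.4 = 499.30 %

CL = 499.30 %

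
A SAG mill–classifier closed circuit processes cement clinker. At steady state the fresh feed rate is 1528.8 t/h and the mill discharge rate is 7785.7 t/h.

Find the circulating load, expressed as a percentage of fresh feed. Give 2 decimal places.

Mill node: discharge = fresh + recycle.
R = M − F = 7785.7 − 1528.8 = 6256.9 t/h
CL = 100·R/F = 100·6256.9/1528.8 = 409.27 %

CL = 409.27 %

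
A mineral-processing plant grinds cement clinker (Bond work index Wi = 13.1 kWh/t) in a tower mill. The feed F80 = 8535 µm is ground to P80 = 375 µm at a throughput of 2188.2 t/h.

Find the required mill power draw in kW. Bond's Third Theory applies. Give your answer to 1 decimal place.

P = 11699.9 kW

W = 10 Wi / √P80 − 10 Wi / √F80
W = 10·13.1·(1/√375 − 1/√8535) = 10·13.1·(0.040816) = 5.3468 kWh/t
P = W·T = 5.3468·2188.2 = 11699.9 kW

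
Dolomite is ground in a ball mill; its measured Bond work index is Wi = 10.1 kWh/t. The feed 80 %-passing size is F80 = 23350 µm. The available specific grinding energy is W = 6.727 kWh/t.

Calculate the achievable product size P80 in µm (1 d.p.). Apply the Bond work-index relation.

W = 10 Wi / √P80 − 10 Wi / √F80
1/√P80 = 1/√F80 + W/(10·Wi)
  = 6.7270/(10·10.1) + 1/√23350 = 0.066604 + 0.006544 = 0.073148
P80 = (1/0.073148)² = 13.6709² = 186.89 µm

P80 = 186.9 µm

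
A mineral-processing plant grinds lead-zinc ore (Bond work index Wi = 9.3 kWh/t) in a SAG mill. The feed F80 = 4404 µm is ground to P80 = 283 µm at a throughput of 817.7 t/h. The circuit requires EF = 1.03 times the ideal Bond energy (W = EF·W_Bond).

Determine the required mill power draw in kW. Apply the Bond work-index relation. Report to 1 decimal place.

P = 3475.8 kW

Bond:  W = 10 Wi (1/√P − 1/√F)
W = 10·9.3·(1/√283 − 1/√4404) = 10·9.3·(0.044375) = 4.1269 kWh/t
Corrected W = EF·W_Bond = 1.03·4.1269 = 4.2507 kWh/t
Power = W × throughput = 4.2507 kWh/t × 817.7 t/h = 3475.8 kW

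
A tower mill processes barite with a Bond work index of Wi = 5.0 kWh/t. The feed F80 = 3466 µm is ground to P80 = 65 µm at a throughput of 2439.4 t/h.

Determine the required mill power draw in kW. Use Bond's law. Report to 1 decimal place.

W = 10·Wi·[P80^(−½) − F80^(−½)]
W = 10·5.0·(1/√65 − 1/√3466) = 10·5.0·(0.107049) = 5.3524 kWh/t
P = W·T = 5.3524·2439.4 = 13056.8 kW

P = 13056.8 kW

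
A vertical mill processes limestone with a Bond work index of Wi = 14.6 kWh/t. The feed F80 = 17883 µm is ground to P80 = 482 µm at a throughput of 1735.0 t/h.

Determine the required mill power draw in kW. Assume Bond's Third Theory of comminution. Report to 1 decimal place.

P = 9643.7 kW

W_Bond = 10·Wi·(1/√P₈₀ − 1/√F₈₀)
W = 10·14.6·(1/√482 − 1/√17883) = 10·14.6·(0.038071) = 5.5583 kWh/t
P = W·T = 5.5583·1735.0 = 9643.7 kW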